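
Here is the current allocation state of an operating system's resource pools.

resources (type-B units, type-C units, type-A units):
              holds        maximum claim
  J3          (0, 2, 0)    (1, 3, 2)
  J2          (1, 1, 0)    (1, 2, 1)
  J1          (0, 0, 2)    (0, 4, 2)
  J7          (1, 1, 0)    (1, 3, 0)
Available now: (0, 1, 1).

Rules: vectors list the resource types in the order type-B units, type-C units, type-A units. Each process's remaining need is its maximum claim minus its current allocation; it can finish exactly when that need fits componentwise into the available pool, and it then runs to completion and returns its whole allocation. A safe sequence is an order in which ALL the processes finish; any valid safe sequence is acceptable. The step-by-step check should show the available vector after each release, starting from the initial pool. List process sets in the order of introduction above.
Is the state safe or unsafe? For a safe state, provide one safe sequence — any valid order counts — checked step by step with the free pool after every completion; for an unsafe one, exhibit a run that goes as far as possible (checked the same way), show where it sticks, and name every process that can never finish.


The state is UNSAFE.
Key observation: after J2, J7 the pool peaks at (2, 3, 1), and each blocked process is short somewhere: J3 on type-A units; J1 on type-C units.
Going as far as possible: J2, J7; after that, nothing fits. Check, step by step:
  pool = (0, 1, 1)
  J2: need (0, 1, 1) fits (0, 1, 1); releases (1, 1, 0), pool now (1, 2, 1)
  J7: need (0, 2, 0) fits (1, 2, 1); releases (1, 1, 0), pool now (2, 3, 1)
  J3 cannot run: need (1, 1, 2) vs free (2, 3, 1) (insufficient type-A units)
  J1 cannot run: need (0, 4, 0) vs free (2, 3, 1) (insufficient type-C units)
Permanently blocked: J3 and J1.


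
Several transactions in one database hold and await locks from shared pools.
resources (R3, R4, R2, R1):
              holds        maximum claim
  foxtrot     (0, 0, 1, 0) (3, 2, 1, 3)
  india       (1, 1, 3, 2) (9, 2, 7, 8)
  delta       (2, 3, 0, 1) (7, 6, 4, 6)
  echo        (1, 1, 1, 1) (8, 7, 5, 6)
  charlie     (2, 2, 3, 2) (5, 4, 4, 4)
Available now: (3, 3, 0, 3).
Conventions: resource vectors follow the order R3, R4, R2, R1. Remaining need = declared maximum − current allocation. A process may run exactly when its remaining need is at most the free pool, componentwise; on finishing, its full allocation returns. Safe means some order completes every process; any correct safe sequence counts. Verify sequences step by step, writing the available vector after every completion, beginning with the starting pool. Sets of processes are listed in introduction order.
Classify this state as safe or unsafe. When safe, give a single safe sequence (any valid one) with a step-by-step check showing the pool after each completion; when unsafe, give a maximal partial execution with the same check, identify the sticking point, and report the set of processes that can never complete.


SAFE, for example via the order foxtrot, charlie, delta, echo, india.
Key observation: the first exact fit in this order is foxtrot — it needs (3, 2, 0, 3) with (3, 3, 0, 3) free, meeting a requested resource to the last unit.
Step-by-step check:
  pool = (3, 3, 0, 3)
  foxtrot: need (3, 2, 0, 3) fits (3, 3, 0, 3); releases (0, 0, 1, 0), pool now (3, 3, 1, 3)
  charlie: need (3, 2, 1, 2) fits (3, 3, 1, 3); releases (2, 2, 3, 2), pool now (5, 5, 4, 5)
  delta: need (5, 3, 4, 5) fits (5, 5, 4, 5); releases (2, 3, 0, 1), pool now (7, 8, 4, 6)
  echo: need (7, 6, 4, 5) fits (7, 8, 4, 6); releases (1, 1, 1, 1), pool now (8, 9, 5, 7)
  india: need (8, 1, 4, 6) fits (8, 9, 5, 7); releases (1, 1, 3, 2), pool now (9, 10, 8, 9)


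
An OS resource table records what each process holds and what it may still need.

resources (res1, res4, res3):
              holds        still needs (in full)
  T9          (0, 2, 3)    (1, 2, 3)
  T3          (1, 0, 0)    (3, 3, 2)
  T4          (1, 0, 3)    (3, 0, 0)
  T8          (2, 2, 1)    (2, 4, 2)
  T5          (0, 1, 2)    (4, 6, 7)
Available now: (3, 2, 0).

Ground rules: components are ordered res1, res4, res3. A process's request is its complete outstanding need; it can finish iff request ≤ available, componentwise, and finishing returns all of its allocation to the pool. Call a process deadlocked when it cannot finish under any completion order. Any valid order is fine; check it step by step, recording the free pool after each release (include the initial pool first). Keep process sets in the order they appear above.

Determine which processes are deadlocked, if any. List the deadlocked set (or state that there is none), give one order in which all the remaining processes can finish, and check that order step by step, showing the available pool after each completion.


The deadlocked set is empty.
Key observation: starting with T4, each completion frees enough for the next — no one is permanently blocked.
A valid finishing order for the others: T4, T9, T8, T5, T3. Verifying each step:
  pool = (3, 2, 0)
  T4 needs (3, 0, 0) <= (3, 2, 0) -> finishes; pool += (1, 0, 3) = (4, 2, 3)
  T9 needs (1, 2, 3) <= (4, 2, 3) -> finishes; pool += (0, 2, 3) = (4, 4, 6)
  T8 needs (2, 4, 2) <= (4, 4, 6) -> finishes; pool += (2, 2, 1) = (6, 6, 7)
  T5 needs (4, 6, 7) <= (6, 6, 7) -> finishes; pool += (0, 1, 2) = (6, 7, 9)
  T3 needs (3, 3, 2) <= (6, 7, 9) -> finishes; pool += (1, 0, 0) = (7, 7, 9)


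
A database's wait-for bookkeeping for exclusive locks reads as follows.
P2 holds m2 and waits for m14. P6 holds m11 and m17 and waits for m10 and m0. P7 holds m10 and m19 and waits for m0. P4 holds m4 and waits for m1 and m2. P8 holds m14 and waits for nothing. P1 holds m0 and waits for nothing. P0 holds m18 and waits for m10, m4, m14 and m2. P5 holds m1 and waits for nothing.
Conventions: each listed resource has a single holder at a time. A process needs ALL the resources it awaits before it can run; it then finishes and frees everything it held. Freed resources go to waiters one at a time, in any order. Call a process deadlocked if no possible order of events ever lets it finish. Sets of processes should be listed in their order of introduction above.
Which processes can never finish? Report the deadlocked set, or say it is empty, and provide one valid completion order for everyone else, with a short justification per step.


No process is deadlocked.
Key observation: there is no circular wait here — follow any chain and it reaches a process that is free to run now.
The rest can finish in the order P8, P5, P1, P2, P4, P7, P6, P0.
Walking it through:
  P8 waits on nothing -> runs at once and releases m14
  P5 waits on nothing -> runs at once and releases m1
  P1 waits on nothing -> runs at once and releases m0
  P2 waits on m14 — all released -> runs and releases m2
  P4 waits on m1 and m2 — all released -> runs and releases m4
  P7 waits on m0 — all released -> runs and releases m10 and m19
  P6 waits on m10 and m0 — all released -> runs and releases m11 and m17
  P0 waits on m10, m4, m14 and m2 — all released -> runs and releases m18


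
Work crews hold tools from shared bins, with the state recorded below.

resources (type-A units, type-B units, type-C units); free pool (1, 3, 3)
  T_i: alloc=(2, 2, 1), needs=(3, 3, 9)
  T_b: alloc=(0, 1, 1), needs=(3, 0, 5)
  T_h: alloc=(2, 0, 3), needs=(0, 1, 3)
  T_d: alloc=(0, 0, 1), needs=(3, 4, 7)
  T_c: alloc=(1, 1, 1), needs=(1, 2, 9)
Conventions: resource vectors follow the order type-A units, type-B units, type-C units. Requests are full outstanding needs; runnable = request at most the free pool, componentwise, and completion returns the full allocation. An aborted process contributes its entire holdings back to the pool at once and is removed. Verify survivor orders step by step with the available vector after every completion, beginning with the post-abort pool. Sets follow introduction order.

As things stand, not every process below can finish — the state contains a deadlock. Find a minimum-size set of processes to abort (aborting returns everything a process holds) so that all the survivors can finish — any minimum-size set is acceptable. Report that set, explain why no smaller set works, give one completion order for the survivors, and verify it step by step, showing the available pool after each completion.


Abort T_c.
Key observation: T_i had no path to completion before; after the abort of T_c ((1, 1, 1) returned), step 4 is where it fits.
Why nothing smaller works: aborting no one leaves the state deadlocked as given.
The survivors complete as T_h, T_d, T_b, T_i. Verifying each step (starting from the post-abort pool):
  pool = (2, 4, 4)
  T_h needs (0, 1, 3) <= (2, 4, 4) -> finishes; pool += (2, 0, 3) = (4, 4, 7)
  T_d needs (3, 4, 7) <= (4, 4, 7) -> finishes; pool += (0, 0, 1) = (4, 4, 8)
  T_b needs (3, 0, 5) <= (4, 4, 8) -> finishes; pool += (0, 1, 1) = (4, 5, 9)
  T_i needs (3, 3, 9) <= (4, 5, 9) -> finishes; pool += (2, 2, 1) = (6, 7, 10)


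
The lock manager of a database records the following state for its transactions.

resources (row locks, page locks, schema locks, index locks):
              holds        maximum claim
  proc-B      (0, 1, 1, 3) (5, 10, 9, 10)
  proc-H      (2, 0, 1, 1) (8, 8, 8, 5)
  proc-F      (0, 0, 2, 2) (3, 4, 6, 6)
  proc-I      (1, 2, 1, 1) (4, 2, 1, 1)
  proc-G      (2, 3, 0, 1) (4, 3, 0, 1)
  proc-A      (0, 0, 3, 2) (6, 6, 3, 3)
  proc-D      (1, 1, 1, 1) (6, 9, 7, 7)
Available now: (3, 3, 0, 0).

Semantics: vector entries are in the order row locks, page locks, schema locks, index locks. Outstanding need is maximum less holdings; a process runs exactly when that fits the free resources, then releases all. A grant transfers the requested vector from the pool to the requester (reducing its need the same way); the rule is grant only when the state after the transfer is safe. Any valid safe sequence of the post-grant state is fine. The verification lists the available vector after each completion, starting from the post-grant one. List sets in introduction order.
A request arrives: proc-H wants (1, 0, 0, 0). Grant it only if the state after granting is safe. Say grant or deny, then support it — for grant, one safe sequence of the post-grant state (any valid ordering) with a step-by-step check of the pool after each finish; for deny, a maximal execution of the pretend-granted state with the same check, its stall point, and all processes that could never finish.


DENY: after the grant no complete ordering would exist.
Key observation: after proc-G, proc-I the pool peaks at (5, 8, 1, 2), and each blocked process is short somewhere: proc-B on page locks, schema locks, index locks; proc-H on schema locks, index locks; proc-F on schema locks, index locks; proc-A on row locks; proc-D on schema locks, index locks.
On the post-grant state, proc-G, proc-I is a maximal run — nothing extends it. Walking it through:
  pool = (2, 3, 0, 0)
  run proc-G (needs (2, 0, 0, 0), free (2, 3, 0, 0)); after release of (2, 3, 0, 1) the pool is (4, 6, 0, 1)
  run proc-I (needs (3, 0, 0, 0), free (4, 6, 0, 1)); after release of (1, 2, 1, 1) the pool is (5, 8, 1, 2)
  proc-B still needs (5, 9, 8, 7) but only (5, 8, 1, 2) is free — short on page locks, schema locks and index locks
  proc-H still needs (5, 8, 7, 4) but only (5, 8, 1, 2) is free — short on schema locks and index locks
  proc-F still needs (3, 4, 4, 4) but only (5, 8, 1, 2) is free — short on schema locks and index locks
  proc-A still needs (6, 6, 0, 1) but only (5, 8, 1, 2) is free — short on row locks
  proc-D still needs (5, 8, 6, 6) but only (5, 8, 1, 2) is free — short on schema locks and index locks
Post-grant, the permanently blocked set is proc-B, proc-H, proc-F, proc-A and proc-D.


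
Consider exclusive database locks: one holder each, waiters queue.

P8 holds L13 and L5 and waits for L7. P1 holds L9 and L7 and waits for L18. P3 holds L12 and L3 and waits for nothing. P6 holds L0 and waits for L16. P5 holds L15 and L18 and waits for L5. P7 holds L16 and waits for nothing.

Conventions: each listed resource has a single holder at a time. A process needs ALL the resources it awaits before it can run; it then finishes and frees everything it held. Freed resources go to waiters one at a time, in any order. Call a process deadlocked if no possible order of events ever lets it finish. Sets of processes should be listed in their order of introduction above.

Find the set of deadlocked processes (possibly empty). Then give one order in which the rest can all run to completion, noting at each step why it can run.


The deadlocked set is P8, P1 and P5.
Key observation: the knot is the closed ring of waits P8 -> P1 -> P5 -> P8; no other process is dragged down with it.
One completion order for the rest: P7, P3, P6.
Step-by-step check:
  P7 waits on nothing -> runs at once and releases L16
  P3 waits on nothing -> runs at once and releases L12 and L3
  P6 waits on L16 — all released -> runs and releases L0


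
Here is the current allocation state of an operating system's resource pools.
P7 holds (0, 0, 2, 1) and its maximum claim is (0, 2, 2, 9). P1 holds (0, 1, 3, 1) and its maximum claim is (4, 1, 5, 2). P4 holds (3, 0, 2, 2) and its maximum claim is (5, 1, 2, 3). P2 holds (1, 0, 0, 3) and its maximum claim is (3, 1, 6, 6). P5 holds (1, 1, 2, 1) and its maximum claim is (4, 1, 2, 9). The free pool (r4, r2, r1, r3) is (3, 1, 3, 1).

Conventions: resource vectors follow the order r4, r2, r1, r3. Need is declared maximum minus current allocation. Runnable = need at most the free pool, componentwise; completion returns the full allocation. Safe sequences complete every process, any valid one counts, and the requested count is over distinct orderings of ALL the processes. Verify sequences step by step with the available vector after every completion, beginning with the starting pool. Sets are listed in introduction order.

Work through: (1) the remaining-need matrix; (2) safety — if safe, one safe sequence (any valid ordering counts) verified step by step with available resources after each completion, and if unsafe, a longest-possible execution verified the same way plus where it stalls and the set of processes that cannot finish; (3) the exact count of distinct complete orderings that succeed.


(1) Remaining need (order r4, r2, r1, r3):
  P7: (0, 2, 0, 8)
  P1: (4, 0, 2, 1)
  P4: (2, 1, 0, 1)
  P2: (2, 1, 6, 3)
  P5: (3, 0, 0, 8)
(2) The state is UNSAFE.
Key observation: even finishing P4, P1, P2 leaves just (7, 2, 8, 7) free — too little r3 for any of the remaining processes.
The run P4, P1, P2 cannot be extended any further. Check, step by step:
  pool = (3, 1, 3, 1)
  run P4 (needs (2, 1, 0, 1), free (3, 1, 3, 1)); after release of (3, 0, 2, 2) the pool is (6, 1, 5, 3)
  run P1 (needs (4, 0, 2, 1), free (6, 1, 5, 3)); after release of (0, 1, 3, 1) the pool is (6, 2, 8, 4)
  run P2 (needs (2, 1, 6, 3), free (6, 2, 8, 4)); after release of (1, 0, 0, 3) the pool is (7, 2, 8, 7)
  P7 still needs (0, 2, 0, 8) but only (7, 2, 8, 7) is free — short on r3
  P5 still needs (3, 0, 0, 8) but only (7, 2, 8, 7) is free — short on r3
Never able to finish: P7 and P5.
(3) Precisely 0 of the possible complete orderings are safe sequences.


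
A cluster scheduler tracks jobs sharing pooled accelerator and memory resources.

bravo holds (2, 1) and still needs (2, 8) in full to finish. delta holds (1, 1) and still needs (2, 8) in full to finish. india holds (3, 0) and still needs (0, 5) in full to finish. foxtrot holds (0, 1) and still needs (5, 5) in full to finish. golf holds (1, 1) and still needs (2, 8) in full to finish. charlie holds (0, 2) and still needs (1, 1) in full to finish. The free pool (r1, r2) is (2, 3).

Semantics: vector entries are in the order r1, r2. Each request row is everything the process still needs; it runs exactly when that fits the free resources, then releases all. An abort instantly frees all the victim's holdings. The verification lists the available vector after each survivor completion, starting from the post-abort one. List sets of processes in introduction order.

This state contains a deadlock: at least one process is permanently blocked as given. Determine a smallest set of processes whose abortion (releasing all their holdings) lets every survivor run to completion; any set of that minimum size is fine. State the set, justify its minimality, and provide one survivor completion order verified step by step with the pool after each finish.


Abort delta and golf.
Key observation: bravo was stuck for good until delta and golf gave back (2, 2); in the order shown it finishes at step 4.
Minimality, checking each single-abort alternative: bravo alone leaves delta blocked (short on r2); delta alone leaves bravo blocked (short on r2); india alone leaves bravo blocked (short on r2); foxtrot alone leaves bravo blocked (short on r2); golf alone leaves bravo blocked (short on r2); charlie alone leaves bravo blocked (short on r2).
Survivors finish in the order: india, charlie, foxtrot, bravo. Verifying each step (pool after the aborts first):
  pool = (4, 5)
  run india (needs (0, 5), free (4, 5)); after release of (3, 0) the pool is (7, 5)
  run charlie (needs (1, 1), free (7, 5)); after release of (0, 2) the pool is (7, 7)
  run foxtrot (needs (5, 5), free (7, 7)); after release of (0, 1) the pool is (7, 8)
  run bravo (needs (2, 8), free (7, 8)); after release of (2, 1) the pool is (9, 9)


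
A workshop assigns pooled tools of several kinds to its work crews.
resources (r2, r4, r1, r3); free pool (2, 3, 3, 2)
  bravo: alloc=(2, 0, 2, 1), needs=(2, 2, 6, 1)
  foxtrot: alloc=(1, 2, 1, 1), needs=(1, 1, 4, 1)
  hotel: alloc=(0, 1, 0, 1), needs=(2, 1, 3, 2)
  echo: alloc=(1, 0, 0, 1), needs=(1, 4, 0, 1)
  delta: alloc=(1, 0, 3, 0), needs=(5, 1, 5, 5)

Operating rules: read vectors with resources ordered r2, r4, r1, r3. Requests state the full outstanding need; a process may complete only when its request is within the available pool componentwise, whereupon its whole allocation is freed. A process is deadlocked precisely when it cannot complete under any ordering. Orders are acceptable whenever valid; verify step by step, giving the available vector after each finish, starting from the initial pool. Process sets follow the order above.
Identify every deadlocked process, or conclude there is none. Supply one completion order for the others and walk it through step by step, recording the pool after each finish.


The deadlocked set is bravo, foxtrot and delta.
Key observation: after hotel, echo complete, (3, 4, 3, 4) is the best the pool ever gets, yet each leftover process wants more r1.
One completion order for the rest: hotel, echo. Check, step by step:
  pool = (2, 3, 3, 2)
  hotel needs (2, 1, 3, 2) <= (2, 3, 3, 2) -> finishes; pool += (0, 1, 0, 1) = (2, 4, 3, 3)
  echo needs (1, 4, 0, 1) <= (2, 4, 3, 3) -> finishes; pool += (1, 0, 0, 1) = (3, 4, 3, 4)
None of the blocked processes ever fits:
  blocked: bravo wants (2, 2, 6, 1), pool (3, 4, 3, 4) — not enough r1
  blocked: foxtrot wants (1, 1, 4, 1), pool (3, 4, 3, 4) — not enough r1
  blocked: delta wants (5, 1, 5, 5), pool (3, 4, 3, 4) — not enough r2, r1 and r3


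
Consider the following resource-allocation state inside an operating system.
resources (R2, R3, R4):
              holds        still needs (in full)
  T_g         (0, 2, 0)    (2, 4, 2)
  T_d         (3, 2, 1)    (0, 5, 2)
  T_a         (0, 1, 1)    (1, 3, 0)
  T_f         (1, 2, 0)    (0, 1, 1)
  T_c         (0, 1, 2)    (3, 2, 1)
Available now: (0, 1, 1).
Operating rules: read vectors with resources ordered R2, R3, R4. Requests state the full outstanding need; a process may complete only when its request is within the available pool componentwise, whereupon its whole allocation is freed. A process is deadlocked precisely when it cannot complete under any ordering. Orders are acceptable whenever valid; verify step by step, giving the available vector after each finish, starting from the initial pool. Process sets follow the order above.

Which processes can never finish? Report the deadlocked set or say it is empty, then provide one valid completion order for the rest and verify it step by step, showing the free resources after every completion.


Deadlocked: T_g, T_d and T_c.
Key observation: after T_f, T_a the pool peaks at (1, 4, 2), and each blocked process is short somewhere: T_g on R2; T_d on R3; T_c on R2.
The rest can finish in the order T_f, T_a. Check, step by step:
  pool = (0, 1, 1)
  run T_f (needs (0, 1, 1), free (0, 1, 1)); after release of (1, 2, 0) the pool is (1, 3, 1)
  run T_a (needs (1, 3, 0), free (1, 3, 1)); after release of (0, 1, 1) the pool is (1, 4, 2)
The blocked processes can never fit:
  blocked: T_g wants (2, 4, 2), pool (1, 4, 2) — not enough R2
  blocked: T_d wants (0, 5, 2), pool (1, 4, 2) — not enough R3
  blocked: T_c wants (3, 2, 1), pool (1, 4, 2) — not enough R2


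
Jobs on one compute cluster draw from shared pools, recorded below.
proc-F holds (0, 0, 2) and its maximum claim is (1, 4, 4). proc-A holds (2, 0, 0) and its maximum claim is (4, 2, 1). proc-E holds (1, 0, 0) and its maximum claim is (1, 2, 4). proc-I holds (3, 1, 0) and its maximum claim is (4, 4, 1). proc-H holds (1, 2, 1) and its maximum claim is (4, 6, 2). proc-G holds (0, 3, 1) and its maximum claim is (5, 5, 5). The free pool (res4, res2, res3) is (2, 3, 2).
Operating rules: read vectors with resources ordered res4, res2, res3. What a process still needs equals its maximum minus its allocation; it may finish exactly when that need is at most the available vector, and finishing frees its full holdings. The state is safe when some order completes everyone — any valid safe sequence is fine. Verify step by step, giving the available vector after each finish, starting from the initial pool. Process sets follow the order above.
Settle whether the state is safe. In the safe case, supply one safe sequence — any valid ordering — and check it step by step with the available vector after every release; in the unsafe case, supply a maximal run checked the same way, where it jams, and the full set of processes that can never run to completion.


SAFE — a valid safe sequence is proc-A, proc-I, proc-F, proc-E, proc-G, proc-H.
Key observation: at proc-A the run first touches a limit — (2, 2, 1) against (2, 3, 2), exact on a resource it actually requests.
Verifying each step:
  pool = (2, 3, 2)
  run proc-A (needs (2, 2, 1), free (2, 3, 2)); after release of (2, 0, 0) the pool is (4, 3, 2)
  run proc-I (needs (1, 3, 1), free (4, 3, 2)); after release of (3, 1, 0) the pool is (7, 4, 2)
  run proc-F (needs (1, 4, 2), free (7, 4, 2)); after release of (0, 0, 2) the pool is (7, 4, 4)
  run proc-E (needs (0, 2, 4), free (7, 4, 4)); after release of (1, 0, 0) the pool is (8, 4, 4)
  run proc-G (needs (5, 2, 4), free (8, 4, 4)); after release of (0, 3, 1) the pool is (8, 7, 5)
  run proc-H (needs (3, 4, 1), free (8, 7, 5)); after release of (1, 2, 1) the pool is (9, 9, 6)


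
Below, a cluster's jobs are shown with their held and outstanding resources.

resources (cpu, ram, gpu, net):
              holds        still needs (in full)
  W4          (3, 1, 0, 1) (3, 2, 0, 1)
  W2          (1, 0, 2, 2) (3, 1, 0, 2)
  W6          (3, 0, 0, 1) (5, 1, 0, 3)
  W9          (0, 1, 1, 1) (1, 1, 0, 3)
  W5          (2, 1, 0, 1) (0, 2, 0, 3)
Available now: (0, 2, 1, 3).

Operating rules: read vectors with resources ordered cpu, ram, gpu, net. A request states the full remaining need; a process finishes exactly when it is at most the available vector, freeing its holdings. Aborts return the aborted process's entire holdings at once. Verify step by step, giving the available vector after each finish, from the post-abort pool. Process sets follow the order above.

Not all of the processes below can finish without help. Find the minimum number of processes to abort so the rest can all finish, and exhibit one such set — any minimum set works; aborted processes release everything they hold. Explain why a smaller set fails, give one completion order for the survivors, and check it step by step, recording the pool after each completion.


The answer: abort W6.
Key observation: before aborting W6, W2 was permanently blocked — no order could ever run it; afterwards it completes at step 1.
Why nothing smaller works: aborting no one leaves the state deadlocked as given.
One survivor order: W2, W4, W9, W5. Verifying each step (post-abort pool first):
  pool = (3, 2, 1, 4)
  W2: need (3, 1, 0, 2) fits (3, 2, 1, 4); releases (1, 0, 2, 2), pool now (4, 2, 3, 6)
  W4: need (3, 2, 0, 1) fits (4, 2, 3, 6); releases (3, 1, 0, 1), pool now (7, 3, 3, 7)
  W9: need (1, 1, 0, 3) fits (7, 3, 3, 7); releases (0, 1, 1, 1), pool now (7, 4, 4, 8)
  W5: need (0, 2, 0, 3) fits (7, 4, 4, 8); releases (2, 1, 0, 1), pool now (9, 5, 4, 9)


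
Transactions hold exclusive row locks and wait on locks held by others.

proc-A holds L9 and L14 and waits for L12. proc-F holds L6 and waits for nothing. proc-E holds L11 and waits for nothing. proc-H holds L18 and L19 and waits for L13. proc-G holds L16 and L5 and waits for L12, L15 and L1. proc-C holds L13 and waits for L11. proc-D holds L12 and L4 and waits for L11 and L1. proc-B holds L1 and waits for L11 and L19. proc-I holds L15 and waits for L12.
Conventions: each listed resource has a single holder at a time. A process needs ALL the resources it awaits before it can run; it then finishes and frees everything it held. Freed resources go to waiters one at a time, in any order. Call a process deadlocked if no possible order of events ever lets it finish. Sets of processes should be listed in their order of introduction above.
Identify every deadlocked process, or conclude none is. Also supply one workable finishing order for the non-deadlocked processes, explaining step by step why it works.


The deadlocked set is empty.
Key observation: no waiting chain loops back on itself — every chain ends at a process that waits on nothing, so everyone eventually runs.
The rest can finish in the order proc-E, proc-C, proc-H, proc-B, proc-D, proc-A, proc-I, proc-G, proc-F.
Walking it through:
  proc-E: no waits; runs immediately, freeing L11
  run proc-C (all its waits — L11 — are resolved); releases L13
  run proc-H (all its waits — L13 — are resolved); releases L18 and L19
  run proc-B (all its waits — L11 and L19 — are resolved); releases L1
  run proc-D (all its waits — L11 and L1 — are resolved); releases L12 and L4
  run proc-A (all its waits — L12 — are resolved); releases L9 and L14
  run proc-I (all its waits — L12 — are resolved); releases L15
  run proc-G (all its waits — L12, L15 and L1 — are resolved); releases L16 and L5
  proc-F: no waits; runs immediately, freeing L6


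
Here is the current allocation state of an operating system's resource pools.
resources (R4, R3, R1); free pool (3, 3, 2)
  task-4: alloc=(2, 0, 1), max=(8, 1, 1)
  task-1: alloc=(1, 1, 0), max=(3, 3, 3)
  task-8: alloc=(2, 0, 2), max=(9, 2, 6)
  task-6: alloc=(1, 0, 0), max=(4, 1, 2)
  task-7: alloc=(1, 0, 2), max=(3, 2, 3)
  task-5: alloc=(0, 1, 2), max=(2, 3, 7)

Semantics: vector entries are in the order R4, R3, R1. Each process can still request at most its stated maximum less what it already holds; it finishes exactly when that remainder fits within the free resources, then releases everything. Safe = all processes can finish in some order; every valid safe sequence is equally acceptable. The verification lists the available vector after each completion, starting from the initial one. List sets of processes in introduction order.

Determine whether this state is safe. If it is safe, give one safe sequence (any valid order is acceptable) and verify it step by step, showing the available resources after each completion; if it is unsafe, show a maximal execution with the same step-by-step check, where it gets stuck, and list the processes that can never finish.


SAFE — a valid safe sequence is task-7, task-6, task-1, task-4, task-8, task-5.
Key observation: the first exact fit in this order is task-4 — it needs (6, 1, 0) with (6, 4, 4) free, meeting a requested resource to the last unit.
Step-by-step check:
  pool = (3, 3, 2)
  task-7 needs (2, 2, 1) <= (3, 3, 2) -> finishes; pool += (1, 0, 2) = (4, 3, 4)
  task-6 needs (3, 1, 2) <= (4, 3, 4) -> finishes; pool += (1, 0, 0) = (5, 3, 4)
  task-1 needs (2, 2, 3) <= (5, 3, 4) -> finishes; pool += (1, 1, 0) = (6, 4, 4)
  task-4 needs (6, 1, 0) <= (6, 4, 4) -> finishes; pool += (2, 0, 1) = (8, 4, 5)
  task-8 needs (7, 2, 4) <= (8, 4, 5) -> finishes; pool += (2, 0, 2) = (10, 4, 7)
  task-5 needs (2, 2, 5) <= (10, 4, 7) -> finishes; pool += (0, 1, 2) = (10, 5, 9)


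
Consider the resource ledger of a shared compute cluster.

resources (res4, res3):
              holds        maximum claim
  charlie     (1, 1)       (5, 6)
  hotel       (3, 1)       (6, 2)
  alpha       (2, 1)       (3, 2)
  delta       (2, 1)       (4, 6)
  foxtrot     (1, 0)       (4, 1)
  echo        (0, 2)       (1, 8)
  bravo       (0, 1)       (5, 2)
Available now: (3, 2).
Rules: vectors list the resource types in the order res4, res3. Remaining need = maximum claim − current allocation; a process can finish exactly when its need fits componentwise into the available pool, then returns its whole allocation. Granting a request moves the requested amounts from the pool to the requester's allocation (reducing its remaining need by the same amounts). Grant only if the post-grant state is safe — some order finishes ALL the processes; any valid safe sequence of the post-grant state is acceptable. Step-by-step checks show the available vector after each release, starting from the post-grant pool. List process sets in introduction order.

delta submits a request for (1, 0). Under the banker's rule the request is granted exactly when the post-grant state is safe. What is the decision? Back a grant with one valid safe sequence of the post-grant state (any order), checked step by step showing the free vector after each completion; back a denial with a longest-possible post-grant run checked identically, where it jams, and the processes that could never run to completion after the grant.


GRANT: granting preserves safety; a valid post-grant sequence is alpha, hotel, foxtrot, bravo, delta, charlie, echo.
Key observation: post-grant, (2, 2) remains, and an order beginning with alpha completes everyone.
Step-by-step check of the post-grant state:
  pool = (2, 2)
  alpha: need (1, 1) fits (2, 2); releases (2, 1), pool now (4, 3)
  hotel: need (3, 1) fits (4, 3); releases (3, 1), pool now (7, 4)
  foxtrot: need (3, 1) fits (7, 4); releases (1, 0), pool now (8, 4)
  bravo: need (5, 1) fits (8, 4); releases (0, 1), pool now (8, 5)
  delta: need (1, 5) fits (8, 5); releases (3, 1), pool now (11, 6)
  charlie: need (4, 5) fits (11, 6); releases (1, 1), pool now (12, 7)
  echo: need (1, 6) fits (12, 7); releases (0, 2), pool now (12, 9)


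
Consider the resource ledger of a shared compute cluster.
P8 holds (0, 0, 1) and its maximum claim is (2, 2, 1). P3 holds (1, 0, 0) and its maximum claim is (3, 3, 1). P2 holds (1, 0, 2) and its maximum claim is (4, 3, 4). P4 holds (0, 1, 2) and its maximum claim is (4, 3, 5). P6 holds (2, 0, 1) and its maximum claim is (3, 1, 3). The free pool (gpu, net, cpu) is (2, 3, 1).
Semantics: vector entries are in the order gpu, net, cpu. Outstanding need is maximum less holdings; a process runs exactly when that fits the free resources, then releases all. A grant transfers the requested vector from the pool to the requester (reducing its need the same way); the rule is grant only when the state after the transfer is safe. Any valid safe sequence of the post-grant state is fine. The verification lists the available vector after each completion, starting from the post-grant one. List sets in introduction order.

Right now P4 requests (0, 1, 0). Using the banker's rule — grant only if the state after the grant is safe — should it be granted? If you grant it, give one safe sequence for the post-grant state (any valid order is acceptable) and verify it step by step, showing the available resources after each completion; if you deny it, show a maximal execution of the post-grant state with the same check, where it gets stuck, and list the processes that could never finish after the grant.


GRANT — the state after the grant stays safe, e.g. via P8, P6, P4, P3, P2.
Key observation: post-grant, (2, 2, 1) remains, and an order beginning with P8 completes everyone.
Step-by-step check of the post-grant state:
  pool = (2, 2, 1)
  P8 needs (2, 2, 0) <= (2, 2, 1) -> finishes; pool += (0, 0, 1) = (2, 2, 2)
  P6 needs (1, 1, 2) <= (2, 2, 2) -> finishes; pool += (2, 0, 1) = (4, 2, 3)
  P4 needs (4, 1, 3) <= (4, 2, 3) -> finishes; pool += (0, 2, 2) = (4, 4, 5)
  P3 needs (2, 3, 1) <= (4, 4, 5) -> finishes; pool += (1, 0, 0) = (5, 4, 5)
  P2 needs (3, 3, 2) <= (5, 4, 5) -> finishes; pool += (1, 0, 2) = (6, 4, 7)


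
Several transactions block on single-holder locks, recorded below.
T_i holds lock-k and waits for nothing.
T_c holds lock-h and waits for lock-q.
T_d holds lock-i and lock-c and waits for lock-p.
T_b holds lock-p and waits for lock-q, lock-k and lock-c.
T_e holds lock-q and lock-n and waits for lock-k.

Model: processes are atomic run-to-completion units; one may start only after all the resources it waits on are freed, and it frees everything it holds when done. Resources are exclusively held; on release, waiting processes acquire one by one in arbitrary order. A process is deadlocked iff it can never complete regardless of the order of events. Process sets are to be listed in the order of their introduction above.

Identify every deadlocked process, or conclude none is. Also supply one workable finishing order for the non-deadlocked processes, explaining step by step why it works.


The deadlocked set is T_d and T_b.
Key observation: along T_d -> T_b -> T_d, each member waits on what the next one holds — a deadlock; no other process is dragged down with it.
The rest can finish in the order T_i, T_e, T_c.
Verifying each step:
  T_i: no waits; runs immediately, freeing lock-k
  run T_e (all its waits — lock-k — are resolved); releases lock-q and lock-n
  run T_c (all its waits — lock-q — are resolved); releases lock-h


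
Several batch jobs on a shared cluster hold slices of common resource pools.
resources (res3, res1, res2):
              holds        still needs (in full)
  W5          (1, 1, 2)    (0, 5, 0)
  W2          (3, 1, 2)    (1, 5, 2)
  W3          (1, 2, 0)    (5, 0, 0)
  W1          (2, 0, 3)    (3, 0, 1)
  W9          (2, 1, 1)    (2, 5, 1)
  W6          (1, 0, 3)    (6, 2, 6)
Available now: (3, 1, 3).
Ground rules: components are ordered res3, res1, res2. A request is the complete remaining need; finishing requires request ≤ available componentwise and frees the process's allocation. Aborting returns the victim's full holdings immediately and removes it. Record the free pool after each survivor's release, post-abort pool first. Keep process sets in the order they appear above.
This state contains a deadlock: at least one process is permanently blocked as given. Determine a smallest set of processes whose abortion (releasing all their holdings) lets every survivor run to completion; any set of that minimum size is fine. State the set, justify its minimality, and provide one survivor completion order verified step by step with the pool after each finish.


Abort W5 and W9.
Key observation: W2 had no path to completion before; after the abort of W5 and W9 ((3, 2, 3) returned), step 3 is where it fits.
No one abort is enough; case by case: W5 alone leaves W2 blocked (short on res1); W2 alone leaves W5 blocked (short on res1); W3 alone leaves W5 blocked (short on res1); W1 alone leaves W5 blocked (short on res1); W9 alone leaves W5 blocked (short on res1); W6 alone leaves W5 blocked (short on res1).
The survivors complete as W3, W6, W2, W1. Verifying each step (starting from the post-abort pool):
  pool = (6, 3, 6)
  run W3 (needs (5, 0, 0), free (6, 3, 6)); after release of (1, 2, 0) the pool is (7, 5, 6)
  run W6 (needs (6, 2, 6), free (7, 5, 6)); after release of (1, 0, 3) the pool is (8, 5, 9)
  run W2 (needs (1, 5, 2), free (8, 5, 9)); after release of (3, 1, 2) the pool is (11, 6, 11)
  run W1 (needs (3, 0, 1), free (11, 6, 11)); after release of (2, 0, 3) the pool is (13, 6, 14)


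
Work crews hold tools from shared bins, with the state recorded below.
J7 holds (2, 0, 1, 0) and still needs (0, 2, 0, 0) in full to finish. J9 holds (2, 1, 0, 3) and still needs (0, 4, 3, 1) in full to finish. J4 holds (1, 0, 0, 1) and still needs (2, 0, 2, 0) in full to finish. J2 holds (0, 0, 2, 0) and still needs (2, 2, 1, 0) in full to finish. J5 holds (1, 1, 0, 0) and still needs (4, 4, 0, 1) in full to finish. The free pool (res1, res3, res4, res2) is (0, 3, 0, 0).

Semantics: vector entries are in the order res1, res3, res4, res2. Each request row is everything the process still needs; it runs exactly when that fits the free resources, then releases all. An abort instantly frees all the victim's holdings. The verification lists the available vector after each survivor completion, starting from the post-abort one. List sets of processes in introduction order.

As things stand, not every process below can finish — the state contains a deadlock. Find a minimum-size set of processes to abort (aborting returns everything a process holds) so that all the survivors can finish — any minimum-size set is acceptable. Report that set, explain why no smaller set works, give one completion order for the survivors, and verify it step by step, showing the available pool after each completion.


The answer: abort J5.
Key observation: before aborting J5, J9 was permanently blocked — no order could ever run it; afterwards it completes at step 4.
Minimality: the empty abort set fails — the state is deadlocked as it stands.
Survivors finish in the order: J7, J2, J4, J9. Check, step by step (pool after the aborts first):
  pool = (1, 4, 0, 0)
  J7 needs (0, 2, 0, 0) <= (1, 4, 0, 0) -> finishes; pool += (2, 0, 1, 0) = (3, 4, 1, 0)
  J2 needs (2, 2, 1, 0) <= (3, 4, 1, 0) -> finishes; pool += (0, 0, 2, 0) = (3, 4, 3, 0)
  J4 needs (2, 0, 2, 0) <= (3, 4, 3, 0) -> finishes; pool += (1, 0, 0, 1) = (4, 4, 3, 1)
  J9 needs (0, 4, 3, 1) <= (4, 4, 3, 1) -> finishes; pool += (2, 1, 0, 3) = (6, 5, 3, 4)


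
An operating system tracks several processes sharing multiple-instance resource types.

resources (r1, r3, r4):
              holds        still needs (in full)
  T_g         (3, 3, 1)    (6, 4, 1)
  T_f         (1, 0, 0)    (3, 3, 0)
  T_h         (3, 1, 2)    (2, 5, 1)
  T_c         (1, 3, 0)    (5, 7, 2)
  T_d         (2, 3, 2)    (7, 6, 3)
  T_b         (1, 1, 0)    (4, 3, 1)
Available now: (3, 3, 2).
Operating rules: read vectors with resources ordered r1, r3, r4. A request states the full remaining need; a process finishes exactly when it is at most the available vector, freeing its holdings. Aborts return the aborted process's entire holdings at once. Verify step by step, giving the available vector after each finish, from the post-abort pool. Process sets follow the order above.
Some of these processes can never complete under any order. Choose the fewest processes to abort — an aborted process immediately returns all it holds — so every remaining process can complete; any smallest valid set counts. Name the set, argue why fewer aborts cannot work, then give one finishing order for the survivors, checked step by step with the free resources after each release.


Minimum abort set: T_c.
Key observation: aborting T_c returns (1, 3, 0), and T_h — hopeless before — runs at step 1 with the returned capacity in the pool.
No smaller set exists: with zero aborts the deadlock remains.
Survivors finish in the order: T_h, T_g, T_f, T_b, T_d. Verifying each step (pool after the aborts first):
  pool = (4, 6, 2)
  T_h: need (2, 5, 1) fits (4, 6, 2); releases (3, 1, 2), pool now (7, 7, 4)
  T_g: need (6, 4, 1) fits (7, 7, 4); releases (3, 3, 1), pool now (10, 10, 5)
  T_f: need (3, 3, 0) fits (10, 10, 5); releases (1, 0, 0), pool now (11, 10, 5)
  T_b: need (4, 3, 1) fits (11, 10, 5); releases (1, 1, 0), pool now (12, 11, 5)
  T_d: need (7, 6, 3) fits (12, 11, 5); releases (2, 3, 2), pool now (14, 14, 7)
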